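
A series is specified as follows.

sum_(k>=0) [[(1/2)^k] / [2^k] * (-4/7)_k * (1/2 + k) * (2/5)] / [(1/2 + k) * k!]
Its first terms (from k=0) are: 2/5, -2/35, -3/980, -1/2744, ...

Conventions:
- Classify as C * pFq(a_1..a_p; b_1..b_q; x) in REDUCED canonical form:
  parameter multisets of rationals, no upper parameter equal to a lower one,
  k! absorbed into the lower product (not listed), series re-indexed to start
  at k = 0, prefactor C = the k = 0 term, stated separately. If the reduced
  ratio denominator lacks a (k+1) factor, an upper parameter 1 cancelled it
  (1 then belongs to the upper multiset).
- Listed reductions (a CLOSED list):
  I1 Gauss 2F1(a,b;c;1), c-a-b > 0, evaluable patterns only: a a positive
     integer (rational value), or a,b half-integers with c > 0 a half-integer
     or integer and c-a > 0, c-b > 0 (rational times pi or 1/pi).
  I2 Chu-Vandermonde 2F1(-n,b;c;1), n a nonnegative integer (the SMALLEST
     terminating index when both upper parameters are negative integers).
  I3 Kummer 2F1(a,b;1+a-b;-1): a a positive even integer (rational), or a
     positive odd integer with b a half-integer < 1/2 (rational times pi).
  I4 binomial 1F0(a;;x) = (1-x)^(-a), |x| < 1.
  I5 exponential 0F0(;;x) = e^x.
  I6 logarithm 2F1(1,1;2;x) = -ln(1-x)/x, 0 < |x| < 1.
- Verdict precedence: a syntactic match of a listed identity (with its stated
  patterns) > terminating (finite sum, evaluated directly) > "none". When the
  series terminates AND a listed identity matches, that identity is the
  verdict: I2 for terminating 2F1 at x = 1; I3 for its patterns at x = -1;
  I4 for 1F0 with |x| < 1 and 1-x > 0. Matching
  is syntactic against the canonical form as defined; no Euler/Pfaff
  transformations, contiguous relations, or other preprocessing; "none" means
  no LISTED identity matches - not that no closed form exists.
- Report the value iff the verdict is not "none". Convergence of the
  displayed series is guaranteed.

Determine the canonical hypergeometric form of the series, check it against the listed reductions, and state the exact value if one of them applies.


x = 1/4 here; the reduced form reads 1F0, upper {-4/7}, lower {-}, C = 2/5. Verdict: binomial (I4) matches (the 1F0 binomial series: exponent 4/7, x = 1/4). Hence: (2/5) * (3/4)^(4/7).

Key step: t_0 = 2/5 here, and the two k-th powers (prefactor 2/5) combine into one argument.
Ratio: r(k) = (1/4) * (k-4/7) / [(k+1)] - poly over poly, x = (1/4) from leading terms; C = 2/5 at k = 0.


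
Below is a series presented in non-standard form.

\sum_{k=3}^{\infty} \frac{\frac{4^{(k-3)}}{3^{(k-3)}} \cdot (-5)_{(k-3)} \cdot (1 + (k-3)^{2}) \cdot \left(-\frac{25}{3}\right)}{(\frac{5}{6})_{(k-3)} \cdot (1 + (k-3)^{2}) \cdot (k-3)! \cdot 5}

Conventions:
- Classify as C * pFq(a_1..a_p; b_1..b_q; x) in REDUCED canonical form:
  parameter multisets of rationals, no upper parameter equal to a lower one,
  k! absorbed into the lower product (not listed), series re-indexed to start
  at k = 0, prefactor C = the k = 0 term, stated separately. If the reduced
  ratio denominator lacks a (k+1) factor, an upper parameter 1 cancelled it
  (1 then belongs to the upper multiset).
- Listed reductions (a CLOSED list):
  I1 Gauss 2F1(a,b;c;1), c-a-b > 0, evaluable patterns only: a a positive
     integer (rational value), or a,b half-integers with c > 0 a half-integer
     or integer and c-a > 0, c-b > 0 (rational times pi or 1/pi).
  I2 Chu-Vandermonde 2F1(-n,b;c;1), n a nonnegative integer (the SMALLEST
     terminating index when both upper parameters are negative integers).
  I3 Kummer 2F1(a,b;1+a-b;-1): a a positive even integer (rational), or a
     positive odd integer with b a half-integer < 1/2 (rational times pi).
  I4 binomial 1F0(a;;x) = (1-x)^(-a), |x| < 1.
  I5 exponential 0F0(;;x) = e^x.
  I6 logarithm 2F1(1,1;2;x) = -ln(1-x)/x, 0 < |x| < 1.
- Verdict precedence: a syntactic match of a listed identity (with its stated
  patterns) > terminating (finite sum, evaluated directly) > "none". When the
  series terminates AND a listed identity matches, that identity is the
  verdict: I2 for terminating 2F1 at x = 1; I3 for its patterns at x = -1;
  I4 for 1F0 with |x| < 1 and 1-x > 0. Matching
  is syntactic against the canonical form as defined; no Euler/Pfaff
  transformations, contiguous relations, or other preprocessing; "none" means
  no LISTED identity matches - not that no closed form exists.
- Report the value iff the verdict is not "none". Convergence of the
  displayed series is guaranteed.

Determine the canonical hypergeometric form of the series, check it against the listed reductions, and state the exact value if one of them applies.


With C = -\frac{5}{3}: the canonical form is 1F1(-5; \frac{5}{6}; \frac{4}{3}). Verdict: terminating. (-5)_k vanishes past k = 5, leaving a 6-term sum, computed directly. Exact value: -\frac{12519}{124729}.

Key step: t_0 being -\frac{5}{3}, k^2 + 1 divides numerator and denominator alike; C = -5/3 after cancelling.
Ratio: r(k) = \frac{4}{3} * (k-5) / [(k+\frac{5}{6}) (k+1)] - rational in k. x = \frac{4}{3}; t_0 = -\frac{5}{3}; negate the roots.


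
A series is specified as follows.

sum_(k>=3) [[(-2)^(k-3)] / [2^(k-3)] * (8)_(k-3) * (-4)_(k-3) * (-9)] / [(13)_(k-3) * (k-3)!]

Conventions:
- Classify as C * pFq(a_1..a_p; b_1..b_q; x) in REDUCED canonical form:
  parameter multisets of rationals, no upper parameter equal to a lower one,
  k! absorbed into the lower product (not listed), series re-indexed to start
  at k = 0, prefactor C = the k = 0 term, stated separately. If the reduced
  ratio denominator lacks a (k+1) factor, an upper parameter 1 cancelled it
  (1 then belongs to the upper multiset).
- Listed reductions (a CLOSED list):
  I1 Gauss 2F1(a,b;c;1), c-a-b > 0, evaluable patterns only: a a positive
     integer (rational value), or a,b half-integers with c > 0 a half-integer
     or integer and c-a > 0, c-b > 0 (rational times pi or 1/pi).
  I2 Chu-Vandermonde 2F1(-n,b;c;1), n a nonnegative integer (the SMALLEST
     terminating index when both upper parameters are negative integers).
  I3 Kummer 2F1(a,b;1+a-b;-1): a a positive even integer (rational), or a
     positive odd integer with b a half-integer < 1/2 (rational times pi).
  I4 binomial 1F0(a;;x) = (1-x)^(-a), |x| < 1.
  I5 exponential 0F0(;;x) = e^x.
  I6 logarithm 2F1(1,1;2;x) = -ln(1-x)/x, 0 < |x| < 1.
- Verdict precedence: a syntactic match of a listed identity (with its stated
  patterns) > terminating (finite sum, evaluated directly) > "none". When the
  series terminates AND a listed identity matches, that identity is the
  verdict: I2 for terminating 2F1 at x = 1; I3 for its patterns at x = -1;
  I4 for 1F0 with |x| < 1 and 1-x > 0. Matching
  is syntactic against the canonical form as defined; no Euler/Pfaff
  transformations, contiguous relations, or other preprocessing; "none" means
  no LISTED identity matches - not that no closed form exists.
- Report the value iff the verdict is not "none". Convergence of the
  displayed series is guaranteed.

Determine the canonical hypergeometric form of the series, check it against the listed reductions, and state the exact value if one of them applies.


Reduced: x = -1, 2F1, upper = {-4, 8}, lower = {13}, C = -9. Verdict (x = -1): Kummer's theorem (I3) applies (x = -1; c = 13 equals 1+a-b for upper {-4, 8}: listed pattern). Exact value: -891/14.

Key step: with t_0 = -9, the two k-th powers (C = -9, x = -1) combine into one argument.
Ratio: r(k) = (-1) * (k-4) (k+8) / [(k+13) (k+1)] ; factor over Q: parameters, x = (-1), and C = -9.


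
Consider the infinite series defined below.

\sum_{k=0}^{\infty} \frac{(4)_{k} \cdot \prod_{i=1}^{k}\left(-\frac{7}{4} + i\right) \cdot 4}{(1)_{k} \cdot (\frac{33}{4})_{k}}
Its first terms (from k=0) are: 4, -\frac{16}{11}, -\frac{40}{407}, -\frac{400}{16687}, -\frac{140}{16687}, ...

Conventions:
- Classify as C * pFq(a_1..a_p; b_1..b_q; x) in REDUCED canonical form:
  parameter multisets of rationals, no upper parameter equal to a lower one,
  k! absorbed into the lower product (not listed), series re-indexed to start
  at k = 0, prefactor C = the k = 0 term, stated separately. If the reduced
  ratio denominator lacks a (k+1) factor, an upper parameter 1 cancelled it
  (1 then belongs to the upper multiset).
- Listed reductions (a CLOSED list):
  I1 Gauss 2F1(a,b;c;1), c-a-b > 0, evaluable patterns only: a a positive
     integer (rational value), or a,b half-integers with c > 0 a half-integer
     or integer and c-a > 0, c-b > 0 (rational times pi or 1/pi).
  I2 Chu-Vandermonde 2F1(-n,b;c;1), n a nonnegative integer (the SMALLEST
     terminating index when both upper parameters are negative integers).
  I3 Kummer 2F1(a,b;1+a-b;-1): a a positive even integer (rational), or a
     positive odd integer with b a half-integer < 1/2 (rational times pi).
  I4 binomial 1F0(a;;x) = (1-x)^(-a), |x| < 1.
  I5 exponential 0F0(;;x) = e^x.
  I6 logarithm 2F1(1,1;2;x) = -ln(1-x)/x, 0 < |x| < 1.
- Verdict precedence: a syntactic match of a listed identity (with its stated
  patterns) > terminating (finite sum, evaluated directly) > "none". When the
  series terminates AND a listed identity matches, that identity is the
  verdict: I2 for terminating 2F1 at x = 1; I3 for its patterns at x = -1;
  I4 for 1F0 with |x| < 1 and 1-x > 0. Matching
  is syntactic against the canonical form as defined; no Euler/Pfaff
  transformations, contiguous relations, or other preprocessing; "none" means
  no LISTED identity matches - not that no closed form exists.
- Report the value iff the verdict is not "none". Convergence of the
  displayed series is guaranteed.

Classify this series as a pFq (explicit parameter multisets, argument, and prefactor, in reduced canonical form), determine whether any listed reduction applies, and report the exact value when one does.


Canonical form: C = 4 times 2F1 with upper {-\frac{3}{4}, 4}, lower {\frac{33}{4}}, x = 1. Verdict: the Gauss summation I1 matches (x = 1: the Gamma ratio telescopes since c-a-b = 5 > 0 and a = 4 in Z>0). Hence: \frac{2465}{1024}.

Structural cue: x = 1 and (1)_k (C = 4) is k! itself.
Consecutive-term ratio: r(k) = 1 * (k-\frac{3}{4}) (k+4) / [(k+\frac{33}{4}) (k+1)] - poly over poly, x = 1 from leading terms; C = 4 at k = 0.


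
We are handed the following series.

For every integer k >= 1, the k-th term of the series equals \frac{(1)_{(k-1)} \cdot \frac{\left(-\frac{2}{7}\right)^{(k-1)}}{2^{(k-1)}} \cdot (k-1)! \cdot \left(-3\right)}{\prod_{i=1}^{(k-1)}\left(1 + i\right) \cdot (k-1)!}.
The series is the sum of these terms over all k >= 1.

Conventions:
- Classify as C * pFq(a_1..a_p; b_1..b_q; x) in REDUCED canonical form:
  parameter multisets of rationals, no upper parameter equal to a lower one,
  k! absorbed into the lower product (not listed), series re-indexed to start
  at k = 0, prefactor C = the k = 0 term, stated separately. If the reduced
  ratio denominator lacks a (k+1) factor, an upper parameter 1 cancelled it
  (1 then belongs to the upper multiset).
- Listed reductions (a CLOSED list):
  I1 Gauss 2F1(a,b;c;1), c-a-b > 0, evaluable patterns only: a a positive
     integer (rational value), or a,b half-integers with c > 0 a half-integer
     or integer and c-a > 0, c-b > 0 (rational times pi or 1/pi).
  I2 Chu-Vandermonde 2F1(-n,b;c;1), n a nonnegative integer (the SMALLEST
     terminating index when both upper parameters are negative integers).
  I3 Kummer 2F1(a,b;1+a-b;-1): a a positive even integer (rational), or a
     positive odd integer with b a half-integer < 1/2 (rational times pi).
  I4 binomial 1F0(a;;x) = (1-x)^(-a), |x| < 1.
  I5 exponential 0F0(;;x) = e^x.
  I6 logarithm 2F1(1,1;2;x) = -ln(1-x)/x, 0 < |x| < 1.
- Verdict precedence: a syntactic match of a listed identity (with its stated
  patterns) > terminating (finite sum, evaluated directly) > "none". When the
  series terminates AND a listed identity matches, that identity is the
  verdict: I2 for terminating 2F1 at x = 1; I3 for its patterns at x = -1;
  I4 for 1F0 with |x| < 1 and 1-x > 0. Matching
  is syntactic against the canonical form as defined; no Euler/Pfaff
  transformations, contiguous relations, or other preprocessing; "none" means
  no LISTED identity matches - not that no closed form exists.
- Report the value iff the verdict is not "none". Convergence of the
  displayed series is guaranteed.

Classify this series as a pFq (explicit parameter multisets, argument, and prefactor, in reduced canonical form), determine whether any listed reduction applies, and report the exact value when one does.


Prefactor -3, argument -\frac{1}{7}: 2F1 with upper {1, 1} over lower {2}. Verdict: this is the logarithmic series (I6) (the logarithm: parameters (1,1;2), x = -\frac{1}{7}). Value: \left(-21\right) \cdot \ln\left(\frac{8}{7}\right).

Key observation: t_0 = -3 here, and the lower running product (prefactor -3) is a rising factorial.
Term ratio: r(k) = -\frac{1}{7} * (k+1) (k+1) / [(k+2) (k+1)] - poly over poly, x = -\frac{1}{7} from leading terms; C = -3 at k = 0.


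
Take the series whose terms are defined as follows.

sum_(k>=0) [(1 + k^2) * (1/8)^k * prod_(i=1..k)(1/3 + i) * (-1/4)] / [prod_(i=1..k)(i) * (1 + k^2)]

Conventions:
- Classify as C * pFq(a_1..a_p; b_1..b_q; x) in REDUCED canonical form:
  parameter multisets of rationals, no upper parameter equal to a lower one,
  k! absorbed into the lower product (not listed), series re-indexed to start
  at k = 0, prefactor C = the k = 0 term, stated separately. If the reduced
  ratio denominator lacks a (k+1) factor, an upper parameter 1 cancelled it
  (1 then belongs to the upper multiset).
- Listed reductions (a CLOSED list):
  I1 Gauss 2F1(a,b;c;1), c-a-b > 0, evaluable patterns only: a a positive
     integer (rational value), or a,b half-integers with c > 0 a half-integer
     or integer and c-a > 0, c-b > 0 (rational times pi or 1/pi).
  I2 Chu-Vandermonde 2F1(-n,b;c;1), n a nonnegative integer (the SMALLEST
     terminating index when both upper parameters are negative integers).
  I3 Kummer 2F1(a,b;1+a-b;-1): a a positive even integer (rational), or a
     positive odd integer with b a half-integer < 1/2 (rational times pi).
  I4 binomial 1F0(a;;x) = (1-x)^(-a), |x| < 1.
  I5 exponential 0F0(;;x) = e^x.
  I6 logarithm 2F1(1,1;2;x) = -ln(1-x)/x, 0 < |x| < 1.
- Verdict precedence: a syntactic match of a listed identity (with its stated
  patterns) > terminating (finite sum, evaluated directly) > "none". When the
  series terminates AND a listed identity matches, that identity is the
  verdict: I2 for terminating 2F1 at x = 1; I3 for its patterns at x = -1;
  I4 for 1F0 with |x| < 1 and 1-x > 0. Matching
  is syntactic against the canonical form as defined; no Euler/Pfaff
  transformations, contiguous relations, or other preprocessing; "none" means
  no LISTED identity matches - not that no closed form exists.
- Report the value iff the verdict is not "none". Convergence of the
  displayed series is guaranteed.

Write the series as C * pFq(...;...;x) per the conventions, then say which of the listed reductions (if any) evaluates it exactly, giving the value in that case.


x = 1/8 here; the reduced form reads 1F0, upper {4/3}, lower {-}, C = -1/4. Verdict: the binomial series (I4) fires (the 1F0 binomial series: exponent -4/3, x = 1/8). Sum: (-1/4) * (7/8)^(-4/3).

Structural cue: t_0 = -1/4 here, and the product of the first k integers (C = -1/4) is k!.
Ratio: r(k) = (1/8) * (k+4/3) / [(k+1)] ; factor over Q: parameters, x = (1/8), and C = -1/4.


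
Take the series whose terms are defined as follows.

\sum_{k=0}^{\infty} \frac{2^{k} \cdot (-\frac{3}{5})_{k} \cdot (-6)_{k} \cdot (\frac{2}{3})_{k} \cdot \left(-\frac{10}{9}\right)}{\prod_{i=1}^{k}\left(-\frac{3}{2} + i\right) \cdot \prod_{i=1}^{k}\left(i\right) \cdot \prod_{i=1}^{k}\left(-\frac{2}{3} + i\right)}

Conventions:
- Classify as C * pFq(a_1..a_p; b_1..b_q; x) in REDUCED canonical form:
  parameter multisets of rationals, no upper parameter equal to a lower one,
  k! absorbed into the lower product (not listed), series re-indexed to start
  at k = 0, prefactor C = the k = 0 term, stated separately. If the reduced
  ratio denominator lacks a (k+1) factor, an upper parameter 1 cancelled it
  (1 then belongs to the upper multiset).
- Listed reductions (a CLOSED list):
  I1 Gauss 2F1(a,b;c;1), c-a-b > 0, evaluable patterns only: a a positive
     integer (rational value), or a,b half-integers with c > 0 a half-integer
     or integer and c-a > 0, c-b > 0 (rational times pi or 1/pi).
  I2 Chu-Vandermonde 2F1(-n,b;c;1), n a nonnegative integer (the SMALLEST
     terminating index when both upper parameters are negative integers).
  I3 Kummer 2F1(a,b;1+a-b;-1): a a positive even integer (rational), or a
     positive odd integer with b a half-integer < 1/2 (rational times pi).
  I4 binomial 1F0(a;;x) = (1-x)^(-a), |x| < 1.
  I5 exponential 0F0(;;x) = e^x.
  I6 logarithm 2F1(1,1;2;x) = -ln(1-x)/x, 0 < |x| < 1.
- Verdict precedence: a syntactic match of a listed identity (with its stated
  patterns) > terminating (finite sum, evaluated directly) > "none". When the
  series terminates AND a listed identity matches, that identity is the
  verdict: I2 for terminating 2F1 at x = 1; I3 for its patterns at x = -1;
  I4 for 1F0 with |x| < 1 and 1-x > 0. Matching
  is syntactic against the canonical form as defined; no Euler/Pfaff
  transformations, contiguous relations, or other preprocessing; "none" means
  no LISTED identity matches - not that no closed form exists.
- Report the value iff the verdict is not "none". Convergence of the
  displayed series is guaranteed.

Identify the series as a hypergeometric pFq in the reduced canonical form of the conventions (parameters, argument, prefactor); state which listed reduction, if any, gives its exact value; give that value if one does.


Reduced: x = 2, 3F2, upper = {-6, -\frac{3}{5}, \frac{2}{3}}, lower = {-\frac{1}{2}, \frac{1}{3}}, C = -\frac{10}{9}. Verdict: terminating (-6 upstairs). 7 nonzero terms in all; added directly. Hence: -\frac{2709302}{5484375}.

First insight: t_0 being -\frac{10}{9}, the lower running product (C = -10/9, x = 2) is a rising factorial.
Step ratio: r(k) = 2 * (k-6) (k-\frac{3}{5}) (k+\frac{2}{3}) / [(k-\frac{1}{2}) (k+\frac{1}{3}) (k+1)] ; factor over Q: parameters, x = 2, and C = -\frac{10}{9}.


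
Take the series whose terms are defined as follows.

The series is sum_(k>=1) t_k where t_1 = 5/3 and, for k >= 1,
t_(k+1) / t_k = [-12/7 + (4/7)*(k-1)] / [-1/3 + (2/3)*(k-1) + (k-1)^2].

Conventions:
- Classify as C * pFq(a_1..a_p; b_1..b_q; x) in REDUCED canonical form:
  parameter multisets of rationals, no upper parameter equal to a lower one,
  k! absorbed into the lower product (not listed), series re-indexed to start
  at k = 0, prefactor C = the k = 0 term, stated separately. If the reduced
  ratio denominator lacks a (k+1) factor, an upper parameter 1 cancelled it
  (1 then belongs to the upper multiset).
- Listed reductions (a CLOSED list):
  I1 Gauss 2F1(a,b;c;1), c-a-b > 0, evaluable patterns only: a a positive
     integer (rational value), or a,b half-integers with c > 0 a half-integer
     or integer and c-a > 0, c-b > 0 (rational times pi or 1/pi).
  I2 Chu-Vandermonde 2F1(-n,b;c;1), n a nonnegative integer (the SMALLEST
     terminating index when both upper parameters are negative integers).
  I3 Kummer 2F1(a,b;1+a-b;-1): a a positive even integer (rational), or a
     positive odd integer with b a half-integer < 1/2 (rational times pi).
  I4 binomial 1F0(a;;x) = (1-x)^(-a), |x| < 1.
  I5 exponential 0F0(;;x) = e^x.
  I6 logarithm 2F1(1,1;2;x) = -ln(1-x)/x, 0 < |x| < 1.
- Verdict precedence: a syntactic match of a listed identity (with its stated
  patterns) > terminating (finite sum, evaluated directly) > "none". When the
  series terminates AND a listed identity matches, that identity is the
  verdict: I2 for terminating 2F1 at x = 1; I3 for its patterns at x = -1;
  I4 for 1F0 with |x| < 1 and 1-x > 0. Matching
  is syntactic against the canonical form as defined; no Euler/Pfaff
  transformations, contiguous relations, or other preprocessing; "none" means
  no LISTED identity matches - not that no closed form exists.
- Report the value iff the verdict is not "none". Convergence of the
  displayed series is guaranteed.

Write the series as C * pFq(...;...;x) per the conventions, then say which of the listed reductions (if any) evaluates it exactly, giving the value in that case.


This is 5/3 * 1F1(-3; -1/3; 4/7) in reduced canonical form. Verdict: terminating. With -3 upstairs the series is a 4-term polynomial sum; evaluated term by term. Exact value: 3839/1029.

Key step: t_0 being 5/3, the expanded ratio factors over Q; C = 5/3, roots give parameters.
Adjacent-term ratio: r(k) = (4/7) * (k-3) / [(k-1/3) (k+1)] ; factor over Q: parameters, x = (4/7), and C = 5/3.


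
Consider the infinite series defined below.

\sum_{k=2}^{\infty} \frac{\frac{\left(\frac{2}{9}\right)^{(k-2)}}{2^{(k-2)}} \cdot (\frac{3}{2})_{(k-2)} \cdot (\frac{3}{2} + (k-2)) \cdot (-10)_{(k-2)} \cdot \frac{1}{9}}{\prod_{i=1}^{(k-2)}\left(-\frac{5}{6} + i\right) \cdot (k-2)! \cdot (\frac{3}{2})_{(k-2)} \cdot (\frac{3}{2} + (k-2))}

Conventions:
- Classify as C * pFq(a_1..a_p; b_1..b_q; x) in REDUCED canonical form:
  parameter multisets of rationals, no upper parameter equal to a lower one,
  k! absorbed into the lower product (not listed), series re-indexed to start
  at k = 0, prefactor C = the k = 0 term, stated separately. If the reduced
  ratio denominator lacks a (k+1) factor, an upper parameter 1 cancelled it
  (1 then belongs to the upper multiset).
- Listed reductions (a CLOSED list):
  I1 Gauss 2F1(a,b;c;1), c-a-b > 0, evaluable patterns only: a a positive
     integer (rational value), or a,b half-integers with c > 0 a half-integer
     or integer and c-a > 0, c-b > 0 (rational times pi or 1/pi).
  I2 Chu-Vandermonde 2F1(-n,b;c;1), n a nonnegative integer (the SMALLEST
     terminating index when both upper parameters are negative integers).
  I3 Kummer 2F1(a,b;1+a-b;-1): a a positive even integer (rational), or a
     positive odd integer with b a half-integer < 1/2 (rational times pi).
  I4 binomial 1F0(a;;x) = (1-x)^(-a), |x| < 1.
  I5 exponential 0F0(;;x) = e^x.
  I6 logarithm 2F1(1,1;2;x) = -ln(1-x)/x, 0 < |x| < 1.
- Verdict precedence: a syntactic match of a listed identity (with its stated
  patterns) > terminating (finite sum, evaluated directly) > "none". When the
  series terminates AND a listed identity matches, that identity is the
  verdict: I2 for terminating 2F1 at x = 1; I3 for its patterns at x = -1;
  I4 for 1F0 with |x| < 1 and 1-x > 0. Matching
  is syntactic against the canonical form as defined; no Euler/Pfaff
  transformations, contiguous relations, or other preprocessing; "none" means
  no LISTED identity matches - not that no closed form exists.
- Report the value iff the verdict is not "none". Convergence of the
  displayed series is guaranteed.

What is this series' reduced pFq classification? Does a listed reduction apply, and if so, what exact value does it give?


x = \frac{1}{9} here; the reduced form reads 1F1, upper {-10}, lower {\frac{1}{6}}, C = \frac{1}{9}. Verdict: terminating - no listed pattern fits, but -10 in the upper list cuts the series at k = 10; direct evaluation. Its exact value is -\frac{1077845032054806641}{3053378910243036375}.

First insight: x = \frac{1}{9} and the parameter 3/2 appears in both the upper and lower lists and cancels (alongside the other common factor).
Term ratio: r(k) = \frac{1}{9} * (k-10) / [(k+\frac{1}{6}) (k+1)] - poly over poly, x = \frac{1}{9} from leading terms; C = \frac{1}{9} at k = 0.


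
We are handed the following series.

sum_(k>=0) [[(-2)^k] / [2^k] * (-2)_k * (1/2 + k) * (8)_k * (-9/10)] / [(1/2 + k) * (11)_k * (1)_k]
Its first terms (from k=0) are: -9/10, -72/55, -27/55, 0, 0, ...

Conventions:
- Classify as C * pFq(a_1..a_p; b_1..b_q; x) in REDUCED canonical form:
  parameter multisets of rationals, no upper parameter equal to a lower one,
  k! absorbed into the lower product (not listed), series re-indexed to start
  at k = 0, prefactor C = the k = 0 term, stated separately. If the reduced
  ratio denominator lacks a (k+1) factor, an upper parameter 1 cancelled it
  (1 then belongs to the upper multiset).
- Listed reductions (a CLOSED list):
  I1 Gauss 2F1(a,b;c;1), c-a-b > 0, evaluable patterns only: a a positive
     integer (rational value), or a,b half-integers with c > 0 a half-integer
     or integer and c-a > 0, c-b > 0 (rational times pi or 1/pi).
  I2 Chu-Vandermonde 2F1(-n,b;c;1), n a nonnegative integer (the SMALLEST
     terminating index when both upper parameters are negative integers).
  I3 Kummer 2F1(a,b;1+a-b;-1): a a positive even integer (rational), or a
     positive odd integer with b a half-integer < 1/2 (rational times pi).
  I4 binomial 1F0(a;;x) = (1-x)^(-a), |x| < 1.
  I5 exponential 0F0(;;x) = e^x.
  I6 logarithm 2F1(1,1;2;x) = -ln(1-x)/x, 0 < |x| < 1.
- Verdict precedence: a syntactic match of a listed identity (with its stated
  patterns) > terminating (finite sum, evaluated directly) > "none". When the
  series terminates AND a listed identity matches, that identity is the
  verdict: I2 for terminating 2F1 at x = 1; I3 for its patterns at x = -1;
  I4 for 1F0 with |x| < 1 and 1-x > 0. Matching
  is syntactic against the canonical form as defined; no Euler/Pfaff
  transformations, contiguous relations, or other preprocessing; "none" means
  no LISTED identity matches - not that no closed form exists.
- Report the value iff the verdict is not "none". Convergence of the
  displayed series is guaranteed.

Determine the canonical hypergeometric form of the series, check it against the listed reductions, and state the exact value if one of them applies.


Classification (C = -9/10): 2F1 with upper {-2, 8}, lower {11}, argument x = -1. Verdict: Kummer's theorem (I3) matches (x = -1; c = 11 equals 1+a-b for upper {-2, 8}: listed pattern). Hence: -27/10.

Key step: t_0 = -9/10 here, and the factor k + 1/2 cancels (top and bottom), leaving C = -9/10.
Step ratio: r(k) = (-1) * (k-2) (k+8) / [(k+11) (k+1)] ; factor over Q: parameters, x = (-1), and C = -9/10.


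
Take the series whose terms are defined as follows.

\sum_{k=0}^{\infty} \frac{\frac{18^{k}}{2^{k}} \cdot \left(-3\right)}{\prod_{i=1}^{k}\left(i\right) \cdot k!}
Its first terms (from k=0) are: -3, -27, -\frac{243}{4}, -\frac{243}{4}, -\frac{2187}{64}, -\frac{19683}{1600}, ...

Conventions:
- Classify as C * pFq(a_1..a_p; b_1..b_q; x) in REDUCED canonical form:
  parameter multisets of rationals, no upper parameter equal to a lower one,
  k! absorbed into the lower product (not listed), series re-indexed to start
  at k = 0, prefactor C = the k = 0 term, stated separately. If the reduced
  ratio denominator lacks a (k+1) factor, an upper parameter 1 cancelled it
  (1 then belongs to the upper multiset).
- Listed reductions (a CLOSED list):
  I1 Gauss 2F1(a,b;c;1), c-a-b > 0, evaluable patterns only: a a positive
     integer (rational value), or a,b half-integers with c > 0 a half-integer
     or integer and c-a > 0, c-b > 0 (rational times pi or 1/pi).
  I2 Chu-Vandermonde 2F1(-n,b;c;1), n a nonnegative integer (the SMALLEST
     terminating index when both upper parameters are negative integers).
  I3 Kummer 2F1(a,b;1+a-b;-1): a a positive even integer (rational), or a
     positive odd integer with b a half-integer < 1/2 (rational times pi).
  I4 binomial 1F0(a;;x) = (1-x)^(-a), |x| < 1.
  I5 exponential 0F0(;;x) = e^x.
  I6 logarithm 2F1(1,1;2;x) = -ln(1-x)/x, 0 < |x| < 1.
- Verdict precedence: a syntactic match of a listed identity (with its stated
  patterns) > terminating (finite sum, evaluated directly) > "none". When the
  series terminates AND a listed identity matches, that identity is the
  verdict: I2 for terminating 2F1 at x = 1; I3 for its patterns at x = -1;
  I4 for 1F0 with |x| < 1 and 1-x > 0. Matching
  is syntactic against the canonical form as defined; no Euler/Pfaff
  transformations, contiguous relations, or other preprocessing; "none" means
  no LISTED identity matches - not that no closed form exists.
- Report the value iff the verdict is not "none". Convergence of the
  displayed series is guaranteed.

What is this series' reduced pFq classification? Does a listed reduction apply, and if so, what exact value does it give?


This is -3 * 0F1(-; 1; 9) in reduced canonical form. Verdict: none - at argument 9 the multisets {-} ; {1} match no listed identity.

Key observation: from the first term -3: the two k-th powers (prefactor -3) combine into one argument.
Adjacent-term ratio: r(k) = 9 * 1 / [(k+1) (k+1)] ; factor over Q: parameters, x = 9, and C = -3.


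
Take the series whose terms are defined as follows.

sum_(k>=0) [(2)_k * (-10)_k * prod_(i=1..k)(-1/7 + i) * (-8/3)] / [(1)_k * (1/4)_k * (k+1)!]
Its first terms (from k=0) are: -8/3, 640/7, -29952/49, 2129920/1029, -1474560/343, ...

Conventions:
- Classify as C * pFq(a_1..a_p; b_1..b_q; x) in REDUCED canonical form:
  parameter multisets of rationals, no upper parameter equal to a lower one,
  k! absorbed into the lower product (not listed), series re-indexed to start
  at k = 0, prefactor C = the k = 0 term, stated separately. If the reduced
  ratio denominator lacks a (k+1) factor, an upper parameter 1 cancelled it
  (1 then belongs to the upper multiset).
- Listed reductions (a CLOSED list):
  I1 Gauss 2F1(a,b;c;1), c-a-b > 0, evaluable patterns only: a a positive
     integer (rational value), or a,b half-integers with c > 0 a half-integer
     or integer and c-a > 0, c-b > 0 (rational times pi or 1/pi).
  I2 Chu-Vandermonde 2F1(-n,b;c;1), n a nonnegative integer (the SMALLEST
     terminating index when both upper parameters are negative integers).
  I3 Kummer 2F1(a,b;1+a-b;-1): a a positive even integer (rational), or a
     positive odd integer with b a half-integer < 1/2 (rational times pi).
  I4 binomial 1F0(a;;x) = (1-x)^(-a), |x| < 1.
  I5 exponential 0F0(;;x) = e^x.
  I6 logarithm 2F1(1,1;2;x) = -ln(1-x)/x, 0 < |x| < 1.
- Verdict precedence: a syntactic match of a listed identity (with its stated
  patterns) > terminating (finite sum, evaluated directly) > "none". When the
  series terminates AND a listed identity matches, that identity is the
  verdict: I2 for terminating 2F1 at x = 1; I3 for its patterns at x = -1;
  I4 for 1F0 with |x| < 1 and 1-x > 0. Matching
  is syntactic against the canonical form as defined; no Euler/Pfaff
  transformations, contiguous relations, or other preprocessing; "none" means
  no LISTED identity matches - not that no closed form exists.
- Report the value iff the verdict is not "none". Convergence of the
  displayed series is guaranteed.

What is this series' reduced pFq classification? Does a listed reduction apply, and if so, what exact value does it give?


Prefactor -8/3, argument 1: 2F1 with upper {-10, 6/7} over lower {1/4}. Verdict: the Chu-Vandermonde identity I2 applies (terminating 2F1 at x = 1 with n = 10, b = 6/7, c = 1/4). Hence: 12199946314856/31825073928585.

The tell: t_0 = -8/3 here, and the running product (C = -8/3) telescopes to a rising factorial.
Adjacent-term ratio: r(k) = 1 * (k-10) (k+6/7) / [(k+1/4) (k+1)] - poly over poly, x = 1 from leading terms; C = -8/3 at k = 0.


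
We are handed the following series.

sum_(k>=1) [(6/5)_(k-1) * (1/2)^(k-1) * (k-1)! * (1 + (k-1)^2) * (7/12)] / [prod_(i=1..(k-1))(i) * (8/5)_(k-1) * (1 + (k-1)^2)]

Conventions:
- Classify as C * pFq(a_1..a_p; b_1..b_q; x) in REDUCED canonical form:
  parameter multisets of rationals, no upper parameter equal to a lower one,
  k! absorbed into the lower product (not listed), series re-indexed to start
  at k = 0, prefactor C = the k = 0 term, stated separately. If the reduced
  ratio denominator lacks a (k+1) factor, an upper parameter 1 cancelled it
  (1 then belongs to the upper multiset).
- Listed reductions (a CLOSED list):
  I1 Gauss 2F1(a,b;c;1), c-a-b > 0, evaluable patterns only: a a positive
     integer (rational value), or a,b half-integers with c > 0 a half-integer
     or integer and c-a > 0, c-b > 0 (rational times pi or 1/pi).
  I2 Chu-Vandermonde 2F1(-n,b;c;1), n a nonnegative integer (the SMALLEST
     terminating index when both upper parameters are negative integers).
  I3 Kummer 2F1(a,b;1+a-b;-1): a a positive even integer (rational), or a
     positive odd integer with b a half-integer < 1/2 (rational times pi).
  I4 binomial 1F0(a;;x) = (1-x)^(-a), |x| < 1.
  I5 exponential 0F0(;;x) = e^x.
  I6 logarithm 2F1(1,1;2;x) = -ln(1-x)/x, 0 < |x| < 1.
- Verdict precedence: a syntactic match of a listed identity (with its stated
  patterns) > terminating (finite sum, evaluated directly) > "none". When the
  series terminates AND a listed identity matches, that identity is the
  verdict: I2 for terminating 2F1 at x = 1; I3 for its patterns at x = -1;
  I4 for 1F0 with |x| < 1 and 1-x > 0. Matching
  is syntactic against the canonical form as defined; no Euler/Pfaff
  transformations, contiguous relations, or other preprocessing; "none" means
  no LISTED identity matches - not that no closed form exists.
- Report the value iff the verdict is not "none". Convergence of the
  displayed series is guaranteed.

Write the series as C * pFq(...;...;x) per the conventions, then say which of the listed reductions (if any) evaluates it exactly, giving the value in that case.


x = 1/2 here; the reduced form reads 2F1, upper {1, 6/5}, lower {8/5}, C = 7/12. Verdict: none. No listed pattern accepts 2F1(1, 6/5; 8/5; 1/2).

First insight: from the first term 7/12: the product of the first k integers (C = 7/12) is k!.
Step ratio: r(k) = (1/2) * (k+1) (k+6/5) / [(k+8/5) (k+1)] - rational; roots negated = parameters, x = (1/2), C = 7/12.


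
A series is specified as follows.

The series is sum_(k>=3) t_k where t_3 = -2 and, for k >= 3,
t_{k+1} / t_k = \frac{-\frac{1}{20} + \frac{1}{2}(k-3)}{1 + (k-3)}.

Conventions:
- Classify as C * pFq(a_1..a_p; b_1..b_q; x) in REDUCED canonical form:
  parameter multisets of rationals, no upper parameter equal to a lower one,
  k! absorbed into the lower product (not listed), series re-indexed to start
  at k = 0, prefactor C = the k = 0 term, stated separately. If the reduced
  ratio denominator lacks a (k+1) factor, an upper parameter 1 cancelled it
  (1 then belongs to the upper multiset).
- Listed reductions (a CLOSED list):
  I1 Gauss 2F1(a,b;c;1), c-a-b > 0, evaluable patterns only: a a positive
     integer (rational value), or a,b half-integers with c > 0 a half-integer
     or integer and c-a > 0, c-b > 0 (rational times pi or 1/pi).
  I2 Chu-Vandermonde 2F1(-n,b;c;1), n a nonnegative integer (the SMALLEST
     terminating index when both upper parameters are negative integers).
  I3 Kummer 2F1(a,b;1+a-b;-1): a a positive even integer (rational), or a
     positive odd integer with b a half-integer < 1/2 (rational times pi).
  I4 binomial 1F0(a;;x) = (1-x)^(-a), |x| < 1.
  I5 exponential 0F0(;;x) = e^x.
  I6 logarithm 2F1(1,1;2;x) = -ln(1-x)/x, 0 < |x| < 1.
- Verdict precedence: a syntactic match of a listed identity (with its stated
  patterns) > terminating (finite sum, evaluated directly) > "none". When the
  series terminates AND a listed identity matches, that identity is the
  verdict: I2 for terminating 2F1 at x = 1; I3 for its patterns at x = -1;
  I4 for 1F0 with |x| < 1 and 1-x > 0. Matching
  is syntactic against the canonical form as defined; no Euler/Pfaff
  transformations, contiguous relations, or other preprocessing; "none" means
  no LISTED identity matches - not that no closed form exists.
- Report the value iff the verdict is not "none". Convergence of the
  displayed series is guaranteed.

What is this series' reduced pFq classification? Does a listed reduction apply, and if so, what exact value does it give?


The series (x = \frac{1}{2}) is 1F0: upper {-\frac{1}{10}}, lower {-}, prefactor -2. Verdict: binomial (I4) matches (the 1F0 binomial series: exponent 1/10, x = \frac{1}{2}). Exact value: \left(-2\right) \cdot \left(\frac{1}{2}\right)^{\frac{1}{10}}.

Structural cue: t_0 = -2 here, and roots of the ratio polynomials (prefactor -2) are the negated parameters.
Step ratio: r(k) = \frac{1}{2} * (k-\frac{1}{10}) / [(k+1)] ; factor over Q: parameters, x = \frac{1}{2}, and C = -2.


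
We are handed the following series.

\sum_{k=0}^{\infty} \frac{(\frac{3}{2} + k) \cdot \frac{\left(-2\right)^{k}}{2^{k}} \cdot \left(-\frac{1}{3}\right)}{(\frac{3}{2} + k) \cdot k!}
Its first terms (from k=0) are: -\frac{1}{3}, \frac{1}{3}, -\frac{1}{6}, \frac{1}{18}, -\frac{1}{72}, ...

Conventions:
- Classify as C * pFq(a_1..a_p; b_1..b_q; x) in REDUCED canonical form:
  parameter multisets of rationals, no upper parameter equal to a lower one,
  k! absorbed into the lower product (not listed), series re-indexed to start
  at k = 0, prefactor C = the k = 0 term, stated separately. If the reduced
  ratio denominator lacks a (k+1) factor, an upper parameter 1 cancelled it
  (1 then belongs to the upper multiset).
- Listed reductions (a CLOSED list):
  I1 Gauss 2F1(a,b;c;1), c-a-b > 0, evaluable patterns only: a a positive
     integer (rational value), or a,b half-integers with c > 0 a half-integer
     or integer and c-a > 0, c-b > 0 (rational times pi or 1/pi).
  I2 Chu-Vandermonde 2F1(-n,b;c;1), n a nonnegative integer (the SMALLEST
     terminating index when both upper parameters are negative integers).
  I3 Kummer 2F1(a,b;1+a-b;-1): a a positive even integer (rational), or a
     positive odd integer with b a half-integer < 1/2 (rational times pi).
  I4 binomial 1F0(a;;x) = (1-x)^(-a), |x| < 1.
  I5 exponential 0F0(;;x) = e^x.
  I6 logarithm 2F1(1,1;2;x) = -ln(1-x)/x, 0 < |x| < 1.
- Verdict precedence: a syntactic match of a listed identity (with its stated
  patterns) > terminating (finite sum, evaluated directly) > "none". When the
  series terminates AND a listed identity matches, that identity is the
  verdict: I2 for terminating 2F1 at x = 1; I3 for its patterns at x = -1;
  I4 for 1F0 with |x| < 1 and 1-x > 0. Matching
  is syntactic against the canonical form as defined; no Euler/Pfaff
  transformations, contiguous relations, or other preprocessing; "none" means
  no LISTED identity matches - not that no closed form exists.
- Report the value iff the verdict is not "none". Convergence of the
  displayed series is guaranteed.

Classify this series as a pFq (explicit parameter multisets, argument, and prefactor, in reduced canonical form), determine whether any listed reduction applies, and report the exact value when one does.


The tell: t_0 = -\frac{1}{3} here, and the factor k + 3/2 cancels (top and bottom), leaving prefactor -1/3.
Term ratio: r(k) = -1 * 1 / [(k+1)] - rational in k, leading ratio -1; with t_0 = -\frac{1}{3}, classification follows.

Reduced: x = -1, 0F0, upper = {-}, lower = {-}, C = -\frac{1}{3}. Verdict: exponential (I5) matches (the 0F0 exponential series at x = -1). Sum: \left(-\frac{1}{3}\right) \cdot e^{-1}.


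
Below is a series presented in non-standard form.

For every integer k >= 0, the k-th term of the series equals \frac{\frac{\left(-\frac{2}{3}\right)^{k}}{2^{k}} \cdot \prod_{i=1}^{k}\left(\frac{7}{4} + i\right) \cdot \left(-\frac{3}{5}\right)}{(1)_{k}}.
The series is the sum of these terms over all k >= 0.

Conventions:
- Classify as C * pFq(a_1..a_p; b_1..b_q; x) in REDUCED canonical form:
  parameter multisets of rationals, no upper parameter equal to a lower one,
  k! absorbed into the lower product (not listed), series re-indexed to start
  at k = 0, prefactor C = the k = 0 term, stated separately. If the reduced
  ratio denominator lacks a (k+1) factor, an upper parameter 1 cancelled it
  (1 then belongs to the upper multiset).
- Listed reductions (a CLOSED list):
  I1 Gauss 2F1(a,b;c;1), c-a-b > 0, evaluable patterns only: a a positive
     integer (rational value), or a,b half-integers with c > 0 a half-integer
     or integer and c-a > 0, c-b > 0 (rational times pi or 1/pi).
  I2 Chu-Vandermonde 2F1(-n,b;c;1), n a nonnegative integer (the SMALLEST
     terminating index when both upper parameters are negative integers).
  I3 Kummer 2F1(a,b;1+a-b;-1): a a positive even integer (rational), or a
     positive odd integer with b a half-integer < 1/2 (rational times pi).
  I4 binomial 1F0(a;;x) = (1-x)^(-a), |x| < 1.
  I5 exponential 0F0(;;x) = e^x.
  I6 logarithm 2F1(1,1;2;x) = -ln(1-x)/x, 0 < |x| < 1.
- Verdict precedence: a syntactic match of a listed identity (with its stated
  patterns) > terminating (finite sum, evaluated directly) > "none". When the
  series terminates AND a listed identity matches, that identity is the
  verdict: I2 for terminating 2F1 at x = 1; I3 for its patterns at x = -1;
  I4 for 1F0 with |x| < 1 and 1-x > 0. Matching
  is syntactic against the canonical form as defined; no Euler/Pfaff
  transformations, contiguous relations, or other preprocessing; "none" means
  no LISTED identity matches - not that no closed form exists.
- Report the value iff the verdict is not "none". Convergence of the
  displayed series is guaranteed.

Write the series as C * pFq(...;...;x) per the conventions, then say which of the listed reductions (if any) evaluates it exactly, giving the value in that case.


x = -\frac{1}{3} here; the reduced form reads 1F0, upper {\frac{11}{4}}, lower {-}, C = -\frac{3}{5}. Verdict: binomial (I4) matches (the 1F0 binomial series: exponent -11/4, x = -\frac{1}{3}). Its exact value is \left(-\frac{3}{5}\right) \cdot \left(\frac{4}{3}\right)^{-\frac{11}{4}}.

Structural cue: from the first term -\frac{3}{5}: (1)_k (C = -3/5, x = -1/3) is k! itself.
Term ratio: r(k) = -\frac{1}{3} * (k+\frac{11}{4}) / [(k+1)] - rational in k, leading ratio -\frac{1}{3}; with t_0 = -\frac{3}{5}, classification follows.
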